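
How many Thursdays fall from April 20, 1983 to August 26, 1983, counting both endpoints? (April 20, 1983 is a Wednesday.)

19

April 20, 1983 is a Wednesday; the first Thursday on or after it is April 21, 1983 (1 day later).
From April 21, 1983 to August 26, 1983: 9 + 31 + 30 + 31 + 26 = 127 days (rest of April, May, June, July, August).
127 ÷ 7 = 18 full weeks with remainder 1, so 18 more Thursdays after the first → 19.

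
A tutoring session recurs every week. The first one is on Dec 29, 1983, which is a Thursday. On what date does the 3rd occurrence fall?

The 3rd occurrence is 2 intervals after the first: 2 × 7 = 14 days after Dec 29, 1983.
Dec has 31 days — 2 days to the end of Dec leaves 12.
12 days into Jan → Jan 12, 1984.

Jan 12, 1984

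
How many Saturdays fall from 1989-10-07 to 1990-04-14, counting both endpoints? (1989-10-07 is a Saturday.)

1989-10-07 is a Saturday; the first Saturday on or after it is 1989-10-07.
From 1989-10-07 to 1990-04-14: 24 + 30 + 31 + 31 + 28 + 31 + 14 = 189 days (rest of October, November, December, January, February, March, April).
189 ÷ 7 = 27 full weeks with remainder 0, so 27 more Saturdays after the first → 28.

28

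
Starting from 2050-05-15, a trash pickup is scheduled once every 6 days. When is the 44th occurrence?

2051-01-28

The 44th occurrence is 43 intervals after the first: 43 × 6 = 258 days after 2050-05-15.
May has 31 days — 16 days to the end of May leaves 242.
June has 30 days (212 left).
July has 31 days (181 left).
August has 31 days (150 left).
September has 30 days (120 left).
October has 31 days (89 left).
November has 30 days (59 left).
December has 31 days (28 left).
28 days into January → 2051-01-28.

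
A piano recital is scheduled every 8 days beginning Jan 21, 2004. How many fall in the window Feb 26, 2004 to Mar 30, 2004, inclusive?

4

Occurrences land 8·i days after Jan 21, 2004 for i = 0, 1, 2, …
Feb 26, 2004 is 36 days after the start; 36 ÷ 8 = 4 remainder 4; since the remainder is 4, round up to i = 5. First occurrence in the window: #6 on Mar 1, 2004 (5×8 = 40 days in).
Mar 30, 2004 is 69 days after the start; 69 ÷ 8 = 8 remainder 5. Last occurrence in the window: #9 on Mar 25, 2004.
Occurrences #6 through #9: 4 in total.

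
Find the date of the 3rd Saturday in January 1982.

The first Saturday of January 1982 is January 2.
The 3rd Saturday is 2 weeks later: 2 + 14 = 16.

16 January 1982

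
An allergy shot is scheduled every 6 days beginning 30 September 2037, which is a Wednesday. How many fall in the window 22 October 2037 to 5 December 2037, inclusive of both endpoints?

Occurrences land 6·i days after 30 September 2037 for i = 0, 1, 2, …
22 October 2037 is 22 days after the start; 22 ÷ 6 = 3 remainder 4; since the remainder is 4, round up to i = 4. First occurrence in the window: #5 on 24 October 2037 (4×6 = 24 days in).
5 December 2037 is 66 days after the start; 66 ÷ 6 = 11 remainder 0. Last occurrence in the window: #12 on 5 December 2037.
Occurrences #5 through #12: 8 in total.

8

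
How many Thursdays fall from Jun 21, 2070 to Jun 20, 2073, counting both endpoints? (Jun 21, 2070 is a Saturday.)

Jun 21, 2070 is a Saturday; the first Thursday on or after it is Jun 26, 2070 (5 days later).
From Jun 26, 2070 to Jun 20, 2073: 188 + 365 + 366 + 171 = 1090 days (rest of 2070, 2071, 2072, to Jun 20, 2073 in 2073).
1090 ÷ 7 = 155 full weeks with remainder 5, so 155 more Thursdays after the first → 156.

156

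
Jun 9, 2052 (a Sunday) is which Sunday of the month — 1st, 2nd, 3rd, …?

2nd

Day 9 falls in week ⌈9/7⌉ of the month.
Days 1–7 hold the 1st Sunday, 8–14 the 2nd, 15–21 the 3rd, 22–28 the 4th, 29–31 the 5th.
9 is in the range for the 2nd.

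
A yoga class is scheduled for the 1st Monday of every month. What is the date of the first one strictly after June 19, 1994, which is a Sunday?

July 4, 1994

June 1994 starts on a Wednesday, so its 1st Monday is June 6, 1994 (5 days in).
That is not after June 19, 1994, so look at July 1994.
July 1994 starts on a Friday, so its 1st Monday is July 4, 1994 (3 days in).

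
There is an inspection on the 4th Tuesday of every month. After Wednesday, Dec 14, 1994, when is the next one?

Dec 1994 starts on a Thursday; its first Tuesday is the 6th, so the 4th Tuesday is the 27th — Dec 27, 1994.
Dec 27, 1994 is after Dec 14, 1994, so that is the next one.

Dec 27, 1994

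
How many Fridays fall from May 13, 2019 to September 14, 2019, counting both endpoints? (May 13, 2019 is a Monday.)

May 13, 2019 is a Monday; the first Friday on or after it is May 17, 2019 (4 days later).
From May 17, 2019 to September 14, 2019: 14 + 30 + 31 + 31 + 14 = 120 days (rest of May, June, July, August, September).
120 ÷ 7 = 17 full weeks with remainder 1, so 17 more Fridays after the first → 18.

18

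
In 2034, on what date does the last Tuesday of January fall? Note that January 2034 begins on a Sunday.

January 31, 2034

January 2034 begins on a Sunday, so the first Tuesday is January 3 (2 days later).
January 2034 has 31 days. Adding weeks: 3, 10, 17, 24, 31 — the last one ≤ 31 is the 31st.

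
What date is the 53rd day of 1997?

Jan has 31 days (53 − 31 = 22 remain).
22 into Feb → Feb 22.

Feb 22, 1997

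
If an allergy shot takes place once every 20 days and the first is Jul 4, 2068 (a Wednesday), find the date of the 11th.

The 11th occurrence is 10 intervals after the first: 10 × 20 = 200 days after Jul 4, 2068.
Jul has 31 days — 27 days to the end of Jul leaves 173.
Aug has 31 days (142 left).
Sep has 30 days (112 left).
Oct has 31 days (81 left).
Nov has 30 days (51 left).
Dec has 31 days (20 left).
20 days into Jan → Jan 20, 2069.

Jan 20, 2069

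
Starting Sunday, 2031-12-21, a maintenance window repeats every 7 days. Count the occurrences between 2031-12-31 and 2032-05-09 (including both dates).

19

Occurrences land 7·i days after 2031-12-21 for i = 0, 1, 2, …
2031-12-31 is 10 days after the start; 10 ÷ 7 = 1 remainder 3; since the remainder is 3, round up to i = 2. First occurrence in the window: #3 on 2032-01-04 (2×7 = 14 days in).
2032-05-09 is 140 days after the start; 140 ÷ 7 = 20 remainder 0. Last occurrence in the window: #21 on 2032-05-09.
Occurrences #3 through #21: 19 in total.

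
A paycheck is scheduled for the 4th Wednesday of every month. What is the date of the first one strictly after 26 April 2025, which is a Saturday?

28 May 2025

April 2025 starts on a Tuesday; its first Wednesday is the 2nd, so the 4th Wednesday is the 23rd — 23 April 2025.
That is not after 26 April 2025, so look at May 2025.
May 2025 starts on a Thursday; its first Wednesday is the 7th, so the 4th Wednesday is the 28th — 28 May 2025.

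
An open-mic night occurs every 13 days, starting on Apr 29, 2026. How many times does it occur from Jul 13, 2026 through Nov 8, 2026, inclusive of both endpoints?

Occurrences land 13·i days after Apr 29, 2026 for i = 0, 1, 2, …
Jul 13, 2026 is 75 days after the start; 75 ÷ 13 = 5 remainder 10; since the remainder is 10, round up to i = 6. First occurrence in the window: #7 on Jul 16, 2026 (6×13 = 78 days in).
Nov 8, 2026 is 193 days after the start; 193 ÷ 13 = 14 remainder 11. Last occurrence in the window: #15 on Oct 28, 2026.
Occurrences #7 through #15: 9 in total.

9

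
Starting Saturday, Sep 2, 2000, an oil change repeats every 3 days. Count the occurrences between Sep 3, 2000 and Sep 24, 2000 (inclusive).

7

Occurrences land 3·i days after Sep 2, 2000 for i = 0, 1, 2, …
Sep 3, 2000 is 1 day after the start; 1 ÷ 3 = 0 remainder 1; since the remainder is 1, round up to i = 1. First occurrence in the window: #2 on Sep 5, 2000 (1×3 = 3 days in).
Sep 24, 2000 is 22 days after the start; 22 ÷ 3 = 7 remainder 1. Last occurrence in the window: #8 on Sep 23, 2000.
Occurrences #2 through #8: 7 in total.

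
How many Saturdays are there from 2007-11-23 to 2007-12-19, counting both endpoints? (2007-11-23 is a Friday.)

4

2007-11-23 is a Friday; the first Saturday on or after it is 2007-11-24 (1 day later).
From 2007-11-24 to 2007-12-19: 6 + 19 = 25 days (rest of November, December).
25 ÷ 7 = 3 full weeks with remainder 4, so 3 more Saturdays after the first → 4.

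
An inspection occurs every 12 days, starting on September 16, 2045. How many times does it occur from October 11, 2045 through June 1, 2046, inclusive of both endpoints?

Occurrences land 12·i days after September 16, 2045 for i = 0, 1, 2, …
October 11, 2045 is 25 days after the start; 25 ÷ 12 = 2 remainder 1; since the remainder is 1, round up to i = 3. First occurrence in the window: #4 on October 22, 2045 (3×12 = 36 days in).
June 1, 2046 is 258 days after the start; 258 ÷ 12 = 21 remainder 6. Last occurrence in the window: #22 on May 26, 2046.
Occurrences #4 through #22: 19 in total.

19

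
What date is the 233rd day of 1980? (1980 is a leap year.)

1980-08-20

January has 31 days (233 − 31 = 202 remain).
February has 29 days (202 − 29 = 173 remain).
March has 31 days (173 − 31 = 142 remain).
April has 30 days (142 − 30 = 112 remain).
May has 31 days (112 − 31 = 81 remain).
June has 30 days (81 − 30 = 51 remain).
July has 31 days (51 − 31 = 20 remain).
20 into August → August 20.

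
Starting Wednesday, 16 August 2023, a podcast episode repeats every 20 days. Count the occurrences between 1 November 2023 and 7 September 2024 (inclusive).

Occurrences land 20·i days after 16 August 2023 for i = 0, 1, 2, …
1 November 2023 is 77 days after the start; 77 ÷ 20 = 3 remainder 17; since the remainder is 17, round up to i = 4. First occurrence in the window: #5 on 4 November 2023 (4×20 = 80 days in).
7 September 2024 is 388 days after the start; 388 ÷ 20 = 19 remainder 8. Last occurrence in the window: #20 on 30 August 2024.
Occurrences #5 through #20: 16 in total.

16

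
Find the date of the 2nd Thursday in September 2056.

September 14, 2056

The first Thursday of September 2056 is September 7.
The 2nd Thursday is 1 weeks later: 7 + 7 = 14.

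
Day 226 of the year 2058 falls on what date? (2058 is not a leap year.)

Aug 14, 2058

Jan has 31 days (226 − 31 = 195 remain).
Feb has 28 days (195 − 28 = 167 remain).
Mar has 31 days (167 − 31 = 136 remain).
Apr has 30 days (136 − 30 = 106 remain).
May has 31 days (106 − 31 = 75 remain).
Jun has 30 days (75 − 30 = 45 remain).
Jul has 31 days (45 − 31 = 14 remain).
14 into Aug → Aug 14.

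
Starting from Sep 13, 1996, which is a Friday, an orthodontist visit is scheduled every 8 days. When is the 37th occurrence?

Jun 28, 1997

The 37th occurrence is 36 intervals after the first: 36 × 8 = 288 days after Sep 13, 1996.
Sep has 30 days — 17 days to the end of Sep leaves 271.
Oct has 31 days (240 left).
Nov has 30 days (210 left).
Dec has 31 days (179 left).
Jan has 31 days (148 left).
Feb has 28 days (120 left).
Mar has 31 days (89 left).
Apr has 30 days (59 left).
May has 31 days (28 left).
28 days into Jun → Jun 28, 1997.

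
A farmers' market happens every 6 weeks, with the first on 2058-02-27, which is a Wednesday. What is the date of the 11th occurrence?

2059-04-23

The 11th occurrence is 10 intervals after the first: 10 × 42 = 420 days after 2058-02-27.
February has 28 days — 1 day to the end of February leaves 419.
From end of February to end of 2058 is 306 days (113 left).
January has 31 days (82 left).
February has 28 days (54 left).
March has 31 days (23 left).
23 days into April → 2059-04-23.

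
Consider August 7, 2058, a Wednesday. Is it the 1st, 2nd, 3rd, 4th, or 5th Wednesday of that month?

Day 7 falls in week ⌈7/7⌉ of the month.
Days 1–7 hold the 1st Wednesday, 8–14 the 2nd, 15–21 the 3rd, 22–28 the 4th, 29–31 the 5th.
7 is in the range for the 1st.

1st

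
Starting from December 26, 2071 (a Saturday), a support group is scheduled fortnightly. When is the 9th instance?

April 16, 2072

The 9th occurrence is 8 intervals after the first: 8 × 14 = 112 days after December 26, 2071.
December has 31 days — 5 days to the end of December leaves 107.
January has 31 days (76 left).
February has 29 days (47 left).
March has 31 days (16 left).
16 days into April → April 16, 2072.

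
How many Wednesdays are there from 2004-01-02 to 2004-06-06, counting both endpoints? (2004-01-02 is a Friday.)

2004-01-02 is a Friday; the first Wednesday on or after it is 2004-01-07 (5 days later).
From 2004-01-07 to 2004-06-06: 24 + 29 + 31 + 30 + 31 + 6 = 151 days (rest of January, February, March, April, May, June).
151 ÷ 7 = 21 full weeks with remainder 4, so 21 more Wednesdays after the first → 22.

22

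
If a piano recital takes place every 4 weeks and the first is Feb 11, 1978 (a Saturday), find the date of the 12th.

Dec 16, 1978

The 12th occurrence is 11 intervals after the first: 11 × 28 = 308 days after Feb 11, 1978.
Feb has 28 days — 17 days to the end of Feb leaves 291.
Mar has 31 days (260 left).
Apr has 30 days (230 left).
May has 31 days (199 left).
Jun has 30 days (169 left).
Jul has 31 days (138 left).
Aug has 31 days (107 left).
Sep has 30 days (77 left).
Oct has 31 days (46 left).
Nov has 30 days (16 left).
16 days into Dec → Dec 16, 1978.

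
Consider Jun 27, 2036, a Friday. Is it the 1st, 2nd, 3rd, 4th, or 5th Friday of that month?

4th

Day 27 falls in week ⌈27/7⌉ of the month.
Days 1–7 hold the 1st Friday, 8–14 the 2nd, 15–21 the 3rd, 22–28 the 4th, 29–31 the 5th.
27 is in the range for the 4th.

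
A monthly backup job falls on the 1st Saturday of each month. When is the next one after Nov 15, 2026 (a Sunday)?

Dec 5, 2026

Nov 2026 starts on a Sunday, so its 1st Saturday is Nov 7, 2026 (6 days in).
That is not after Nov 15, 2026, so look at Dec 2026.
Dec 2026 starts on a Tuesday, so its 1st Saturday is Dec 5, 2026 (4 days in).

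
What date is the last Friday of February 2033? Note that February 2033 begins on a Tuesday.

February 2033 begins on a Tuesday, so the first Friday is February 4 (3 days later).
February 2033 has 28 days. Adding weeks: 4, 11, 18, 25 — the last one ≤ 28 is the 25th.

February 25, 2033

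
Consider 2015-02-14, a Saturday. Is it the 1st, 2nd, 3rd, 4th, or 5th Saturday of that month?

2nd

Day 14 falls in week ⌈14/7⌉ of the month.
Days 1–7 hold the 1st Saturday, 8–14 the 2nd, 15–21 the 3rd, 22–28 the 4th, 29–31 the 5th.
14 is in the range for the 2nd.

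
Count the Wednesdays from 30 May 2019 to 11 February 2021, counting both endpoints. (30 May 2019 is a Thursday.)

30 May 2019 is a Thursday; the first Wednesday on or after it is 5 June 2019 (6 days later).
From 5 June 2019 to 11 February 2021: 209 + 366 + 42 = 617 days (rest of 2019, 2020, to 11 February 2021 in 2021).
617 ÷ 7 = 88 full weeks with remainder 1, so 88 more Wednesdays after the first → 89.

89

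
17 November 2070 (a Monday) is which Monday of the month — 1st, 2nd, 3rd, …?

Day 17 falls in week ⌈17/7⌉ of the month.
Days 1–7 hold the 1st Monday, 8–14 the 2nd, 15–21 the 3rd, 22–28 the 4th, 29–31 the 5th.
17 is in the range for the 3rd.

3rd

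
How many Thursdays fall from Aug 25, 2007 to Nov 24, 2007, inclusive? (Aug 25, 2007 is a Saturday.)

13

Aug 25, 2007 is a Saturday; the first Thursday on or after it is Aug 30, 2007 (5 days later).
From Aug 30, 2007 to Nov 24, 2007: 1 + 30 + 31 + 24 = 86 days (rest of Aug, Sep, Oct, Nov).
86 ÷ 7 = 12 full weeks with remainder 2, so 12 more Thursdays after the first → 13.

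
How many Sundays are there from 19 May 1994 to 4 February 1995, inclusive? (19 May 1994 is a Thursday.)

19 May 1994 is a Thursday; the first Sunday on or after it is 22 May 1994 (3 days later).
From 22 May 1994 to 4 February 1995: 9 + 30 + 31 + 31 + 30 + 31 + 30 + 31 + 31 + 4 = 258 days (rest of May, June, July, August, September, October, November, December, January, February).
258 ÷ 7 = 36 full weeks with remainder 6, so 36 more Sundays after the first → 37.

37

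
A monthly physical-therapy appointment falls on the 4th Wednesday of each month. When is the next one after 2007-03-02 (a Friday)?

March 2007 starts on a Thursday; its first Wednesday is the 7th, so the 4th Wednesday is the 28th — 2007-03-28.
2007-03-28 is after 2007-03-02, so that is the next one.

2007-03-28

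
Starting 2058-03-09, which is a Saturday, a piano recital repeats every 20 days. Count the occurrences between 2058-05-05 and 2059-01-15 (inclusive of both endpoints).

Occurrences land 20·i days after 2058-03-09 for i = 0, 1, 2, …
2058-05-05 is 57 days after the start; 57 ÷ 20 = 2 remainder 17; since the remainder is 17, round up to i = 3. First occurrence in the window: #4 on 2058-05-08 (3×20 = 60 days in).
2059-01-15 is 312 days after the start; 312 ÷ 20 = 15 remainder 12. Last occurrence in the window: #16 on 2059-01-03.
Occurrences #4 through #16: 13 in total.

13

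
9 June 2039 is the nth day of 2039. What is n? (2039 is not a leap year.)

Days in months before June: 31 + 28 + 31 + 30 + 31 = 151.
Plus 9 days into June → day 160.

160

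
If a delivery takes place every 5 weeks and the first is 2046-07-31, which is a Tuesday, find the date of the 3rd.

2046-10-09

The 3rd occurrence is 2 intervals after the first: 2 × 35 = 70 days after 2046-07-31.
July has 31 days — 0 days to the end of July leaves 70.
August has 31 days (39 left).
September has 30 days (9 left).
9 days into October → 2046-10-09.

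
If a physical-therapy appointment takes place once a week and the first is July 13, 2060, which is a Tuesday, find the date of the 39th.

The 39th occurrence is 38 intervals after the first: 38 × 7 = 266 days after July 13, 2060.
July has 31 days — 18 days to the end of July leaves 248.
August has 31 days (217 left).
September has 30 days (187 left).
October has 31 days (156 left).
November has 30 days (126 left).
December has 31 days (95 left).
January has 31 days (64 left).
February has 28 days (36 left).
March has 31 days (5 left).
5 days into April → April 5, 2061.

April 5, 2061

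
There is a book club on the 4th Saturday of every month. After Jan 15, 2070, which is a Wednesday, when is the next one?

Jan 25, 2070

Jan 2070 starts on a Wednesday; its first Saturday is the 4th, so the 4th Saturday is the 25th — Jan 25, 2070.
Jan 25, 2070 is after Jan 15, 2070, so that is the next one.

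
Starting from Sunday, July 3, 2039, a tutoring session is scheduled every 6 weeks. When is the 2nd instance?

The 2nd occurrence is 1 interval after the first: 1 × 42 = 42 days after July 3, 2039.
July has 31 days — 28 days to the end of July leaves 14.
14 days into August → August 14, 2039.

August 14, 2039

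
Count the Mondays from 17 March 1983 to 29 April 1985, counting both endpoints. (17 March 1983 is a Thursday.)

111

17 March 1983 is a Thursday; the first Monday on or after it is 21 March 1983 (4 days later).
From 21 March 1983 to 29 April 1985: 285 + 366 + 119 = 770 days (rest of 1983, 1984, to 29 April 1985 in 1985).
770 ÷ 7 = 110 full weeks with remainder 0, so 110 more Mondays after the first → 111.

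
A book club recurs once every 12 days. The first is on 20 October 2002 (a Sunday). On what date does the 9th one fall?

The 9th occurrence is 8 intervals after the first: 8 × 12 = 96 days after 20 October 2002.
October has 31 days — 11 days to the end of October leaves 85.
November has 30 days (55 left).
December has 31 days (24 left).
24 days into January → 24 January 2003.

24 January 2003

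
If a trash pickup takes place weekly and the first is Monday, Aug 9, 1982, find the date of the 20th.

The 20th occurrence is 19 intervals after the first: 19 × 7 = 133 days after Aug 9, 1982.
Aug has 31 days — 22 days to the end of Aug leaves 111.
Sep has 30 days (81 left).
Oct has 31 days (50 left).
Nov has 30 days (20 left).
20 days into Dec → Dec 20, 1982.

Dec 20, 1982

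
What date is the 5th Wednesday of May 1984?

30 May 1984

The first Wednesday of May 1984 is May 2.
The 5th Wednesday is 4 weeks later: 2 + 28 = 30.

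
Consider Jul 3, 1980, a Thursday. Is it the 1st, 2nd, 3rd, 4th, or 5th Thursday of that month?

1st

Day 3 falls in week ⌈3/7⌉ of the month.
Days 1–7 hold the 1st Thursday, 8–14 the 2nd, 15–21 the 3rd, 22–28 the 4th, 29–31 the 5th.
3 is in the range for the 1st.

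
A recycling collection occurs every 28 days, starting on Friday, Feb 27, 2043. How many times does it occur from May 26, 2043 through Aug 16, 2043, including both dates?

3

Occurrences land 28·i days after Feb 27, 2043 for i = 0, 1, 2, …
May 26, 2043 is 88 days after the start; 88 ÷ 28 = 3 remainder 4; since the remainder is 4, round up to i = 4. First occurrence in the window: #5 on Jun 19, 2043 (4×28 = 112 days in).
Aug 16, 2043 is 170 days after the start; 170 ÷ 28 = 6 remainder 2. Last occurrence in the window: #7 on Aug 14, 2043.
Occurrences #5 through #7: 3 in total.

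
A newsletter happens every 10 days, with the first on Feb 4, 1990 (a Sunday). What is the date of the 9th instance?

Apr 25, 1990

The 9th occurrence is 8 intervals after the first: 8 × 10 = 80 days after Feb 4, 1990.
Feb has 28 days — 24 days to the end of Feb leaves 56.
Mar has 31 days (25 left).
25 days into Apr → Apr 25, 1990.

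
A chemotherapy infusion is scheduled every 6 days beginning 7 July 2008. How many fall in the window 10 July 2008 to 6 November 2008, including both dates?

20

Occurrences land 6·i days after 7 July 2008 for i = 0, 1, 2, …
10 July 2008 is 3 days after the start; 3 ÷ 6 = 0 remainder 3; since the remainder is 3, round up to i = 1. First occurrence in the window: #2 on 13 July 2008 (1×6 = 6 days in).
6 November 2008 is 122 days after the start; 122 ÷ 6 = 20 remainder 2. Last occurrence in the window: #21 on 4 November 2008.
Occurrences #2 through #21: 20 in total.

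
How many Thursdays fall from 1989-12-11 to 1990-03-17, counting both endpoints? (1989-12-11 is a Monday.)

1989-12-11 is a Monday; the first Thursday on or after it is 1989-12-14 (3 days later).
From 1989-12-14 to 1990-03-17: 17 + 31 + 28 + 17 = 93 days (rest of December, January, February, March).
93 ÷ 7 = 13 full weeks with remainder 2, so 13 more Thursdays after the first → 14.

14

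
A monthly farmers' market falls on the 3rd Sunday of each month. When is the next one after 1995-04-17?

1995-05-21

April 1995 starts on a Saturday; its first Sunday is the 2nd, so the 3rd Sunday is the 16th — 1995-04-16.
That is not after 1995-04-17, so look at May 1995.
May 1995 starts on a Monday; its first Sunday is the 7th, so the 3rd Sunday is the 21st — 1995-05-21.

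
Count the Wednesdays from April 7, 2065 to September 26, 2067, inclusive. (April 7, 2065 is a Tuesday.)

April 7, 2065 is a Tuesday; the first Wednesday on or after it is April 8, 2065 (1 day later).
From April 8, 2065 to September 26, 2067: 267 + 365 + 269 = 901 days (rest of 2065, 2066, to September 26, 2067 in 2067).
901 ÷ 7 = 128 full weeks with remainder 5, so 128 more Wednesdays after the first → 129.

129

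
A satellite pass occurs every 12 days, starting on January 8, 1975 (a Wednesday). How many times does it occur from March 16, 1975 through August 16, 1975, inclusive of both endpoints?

Occurrences land 12·i days after January 8, 1975 for i = 0, 1, 2, …
March 16, 1975 is 67 days after the start; 67 ÷ 12 = 5 remainder 7; since the remainder is 7, round up to i = 6. First occurrence in the window: #7 on March 21, 1975 (6×12 = 72 days in).
August 16, 1975 is 220 days after the start; 220 ÷ 12 = 18 remainder 4. Last occurrence in the window: #19 on August 12, 1975.
Occurrences #7 through #19: 13 in total.

13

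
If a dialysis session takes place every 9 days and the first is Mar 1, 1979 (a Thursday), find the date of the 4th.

Mar 28, 1979

The 4th occurrence is 3 intervals after the first: 3 × 9 = 27 days after Mar 1, 1979.
27 days later is Mar 28, 1979.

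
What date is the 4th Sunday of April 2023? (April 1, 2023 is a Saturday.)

23 April 2023

April 2023 begins on a Saturday, so the first Sunday is April 2 (1 day later).
The 4th Sunday is 3 weeks later: 2 + 21 = 23.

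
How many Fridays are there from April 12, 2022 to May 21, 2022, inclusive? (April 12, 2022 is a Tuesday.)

6

April 12, 2022 is a Tuesday; the first Friday on or after it is April 15, 2022 (3 days later).
From April 15, 2022 to May 21, 2022: 15 + 21 = 36 days (rest of April, May).
36 ÷ 7 = 5 full weeks with remainder 1, so 5 more Fridays after the first → 6.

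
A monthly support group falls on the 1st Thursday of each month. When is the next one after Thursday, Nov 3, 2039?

Nov 2039 starts on a Tuesday, so its 1st Thursday is Nov 3, 2039 (2 days in).
That is not after Nov 3, 2039, so look at Dec 2039.
Dec 2039 starts on a Thursday, so its 1st Thursday is Dec 1, 2039.

Dec 1, 2039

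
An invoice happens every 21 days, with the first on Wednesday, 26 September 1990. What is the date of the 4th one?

28 November 1990

The 4th occurrence is 3 intervals after the first: 3 × 21 = 63 days after 26 September 1990.
September has 30 days — 4 days to the end of September leaves 59.
October has 31 days (28 left).
28 days into November → 28 November 1990.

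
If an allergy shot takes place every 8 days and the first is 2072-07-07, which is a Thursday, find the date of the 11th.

2072-09-25

The 11th occurrence is 10 intervals after the first: 10 × 8 = 80 days after 2072-07-07.
July has 31 days — 24 days to the end of July leaves 56.
August has 31 days (25 left).
25 days into September → 2072-09-25.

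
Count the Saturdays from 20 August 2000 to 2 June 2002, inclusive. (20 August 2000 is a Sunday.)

20 August 2000 is a Sunday; the first Saturday on or after it is 26 August 2000 (6 days later).
From 26 August 2000 to 2 June 2002: 127 + 365 + 153 = 645 days (rest of 2000, 2001, to 2 June 2002 in 2002).
645 ÷ 7 = 92 full weeks with remainder 1, so 92 more Saturdays after the first → 93.

93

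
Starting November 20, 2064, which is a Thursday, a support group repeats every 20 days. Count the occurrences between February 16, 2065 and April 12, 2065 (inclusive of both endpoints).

Occurrences land 20·i days after November 20, 2064 for i = 0, 1, 2, …
February 16, 2065 is 88 days after the start; 88 ÷ 20 = 4 remainder 8; since the remainder is 8, round up to i = 5. First occurrence in the window: #6 on February 28, 2065 (5×20 = 100 days in).
April 12, 2065 is 143 days after the start; 143 ÷ 20 = 7 remainder 3. Last occurrence in the window: #8 on April 9, 2065.
Occurrences #6 through #8: 3 in total.

3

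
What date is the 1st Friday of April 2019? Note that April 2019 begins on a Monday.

April 2019 begins on a Monday, so the first Friday is April 5 (4 days later).

2019-04-05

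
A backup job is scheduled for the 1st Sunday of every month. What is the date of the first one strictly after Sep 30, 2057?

Oct 7, 2057

Sep 2057 starts on a Saturday, so its 1st Sunday is Sep 2, 2057 (1 day in).
That is not after Sep 30, 2057, so look at Oct 2057.
Oct 2057 starts on a Monday, so its 1st Sunday is Oct 7, 2057 (6 days in).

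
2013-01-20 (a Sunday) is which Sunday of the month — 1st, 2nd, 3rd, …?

3rd

Day 20 falls in week ⌈20/7⌉ of the month.
Days 1–7 hold the 1st Sunday, 8–14 the 2nd, 15–21 the 3rd, 22–28 the 4th, 29–31 the 5th.
20 is in the range for the 3rd.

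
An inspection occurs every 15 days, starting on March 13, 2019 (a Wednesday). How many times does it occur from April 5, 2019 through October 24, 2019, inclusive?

Occurrences land 15·i days after March 13, 2019 for i = 0, 1, 2, …
April 5, 2019 is 23 days after the start; 23 ÷ 15 = 1 remainder 8; since the remainder is 8, round up to i = 2. First occurrence in the window: #3 on April 12, 2019 (2×15 = 30 days in).
October 24, 2019 is 225 days after the start; 225 ÷ 15 = 15 remainder 0. Last occurrence in the window: #16 on October 24, 2019.
Occurrences #3 through #16: 14 in total.

14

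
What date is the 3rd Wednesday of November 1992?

November 1992 begins on a Sunday, so the first Wednesday is November 4 (3 days later).
The 3rd Wednesday is 2 weeks later: 4 + 14 = 18.

1992-11-18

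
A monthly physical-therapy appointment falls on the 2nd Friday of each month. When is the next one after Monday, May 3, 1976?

May 14, 1976

May 1976 starts on a Saturday; its first Friday is the 7th, so the 2nd Friday is the 14th — May 14, 1976.
May 14, 1976 is after May 3, 1976, so that is the next one.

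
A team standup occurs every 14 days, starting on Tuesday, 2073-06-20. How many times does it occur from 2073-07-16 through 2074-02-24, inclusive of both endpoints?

Occurrences land 14·i days after 2073-06-20 for i = 0, 1, 2, …
2073-07-16 is 26 days after the start; 26 ÷ 14 = 1 remainder 12; since the remainder is 12, round up to i = 2. First occurrence in the window: #3 on 2073-07-18 (2×14 = 28 days in).
2074-02-24 is 249 days after the start; 249 ÷ 14 = 17 remainder 11. Last occurrence in the window: #18 on 2074-02-13.
Occurrences #3 through #18: 16 in total.

16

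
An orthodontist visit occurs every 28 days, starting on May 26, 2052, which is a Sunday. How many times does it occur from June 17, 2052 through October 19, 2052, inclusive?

Occurrences land 28·i days after May 26, 2052 for i = 0, 1, 2, …
June 17, 2052 is 22 days after the start; 22 ÷ 28 = 0 remainder 22; since the remainder is 22, round up to i = 1. First occurrence in the window: #2 on June 23, 2052 (1×28 = 28 days in).
October 19, 2052 is 146 days after the start; 146 ÷ 28 = 5 remainder 6. Last occurrence in the window: #6 on October 13, 2052.
Occurrences #2 through #6: 5 in total.

5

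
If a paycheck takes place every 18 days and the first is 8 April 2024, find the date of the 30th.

The 30th occurrence is 29 intervals after the first: 29 × 18 = 522 days after 8 April 2024.
April has 30 days — 22 days to the end of April leaves 500.
From end of April to end of 2024 is 245 days (255 left).
January has 31 days (224 left).
February has 28 days (196 left).
March has 31 days (165 left).
April has 30 days (135 left).
May has 31 days (104 left).
June has 30 days (74 left).
July has 31 days (43 left).
August has 31 days (12 left).
12 days into September → 12 September 2025.

12 September 2025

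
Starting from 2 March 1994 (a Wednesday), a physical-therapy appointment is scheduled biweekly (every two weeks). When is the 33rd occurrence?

24 May 1995

The 33rd occurrence is 32 intervals after the first: 32 × 14 = 448 days after 2 March 1994.
March has 31 days — 29 days to the end of March leaves 419.
From end of March to end of 1994 is 275 days (144 left).
January has 31 days (113 left).
February has 28 days (85 left).
March has 31 days (54 left).
April has 30 days (24 left).
24 days into May → 24 May 1995.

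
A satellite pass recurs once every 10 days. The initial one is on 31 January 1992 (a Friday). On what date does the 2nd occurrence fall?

The 2nd occurrence is 1 interval after the first: 1 × 10 = 10 days after 31 January 1992.
January has 31 days — 0 days to the end of January leaves 10.
10 days into February → 10 February 1992.

10 February 1992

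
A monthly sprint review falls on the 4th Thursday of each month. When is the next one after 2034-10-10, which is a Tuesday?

October 2034 starts on a Sunday; its first Thursday is the 5th, so the 4th Thursday is the 26th — 2034-10-26.
2034-10-26 is after 2034-10-10, so that is the next one.

2034-10-26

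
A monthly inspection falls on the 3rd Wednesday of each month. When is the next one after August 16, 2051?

August 2051 starts on a Tuesday; its first Wednesday is the 2nd, so the 3rd Wednesday is the 16th — August 16, 2051.
That is not after August 16, 2051, so look at September 2051.
September 2051 starts on a Friday; its first Wednesday is the 6th, so the 3rd Wednesday is the 20th — September 20, 2051.

September 20, 2051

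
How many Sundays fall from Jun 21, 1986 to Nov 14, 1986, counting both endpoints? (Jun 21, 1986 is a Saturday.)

Jun 21, 1986 is a Saturday; the first Sunday on or after it is Jun 22, 1986 (1 day later).
From Jun 22, 1986 to Nov 14, 1986: 8 + 31 + 31 + 30 + 31 + 14 = 145 days (rest of Jun, Jul, Aug, Sep, Oct, Nov).
145 ÷ 7 = 20 full weeks with remainder 5, so 20 more Sundays after the first → 21.

21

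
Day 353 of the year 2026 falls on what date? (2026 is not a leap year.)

January has 31 days (353 − 31 = 322 remain).
February has 28 days (322 − 28 = 294 remain).
March has 31 days (294 − 31 = 263 remain).
April has 30 days (263 − 30 = 233 remain).
May has 31 days (233 − 31 = 202 remain).
June has 30 days (202 − 30 = 172 remain).
July has 31 days (172 − 31 = 141 remain).
August has 31 days (141 − 31 = 110 remain).
September has 30 days (110 − 30 = 80 remain).
October has 31 days (80 − 31 = 49 remain).
November has 30 days (49 − 30 = 19 remain).
19 into December → December 19.

2026-12-19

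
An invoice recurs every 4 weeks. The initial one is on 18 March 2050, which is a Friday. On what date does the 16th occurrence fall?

The 16th occurrence is 15 intervals after the first: 15 × 28 = 420 days after 18 March 2050.
March has 31 days — 13 days to the end of March leaves 407.
From end of March to end of 2050 is 275 days (132 left).
January has 31 days (101 left).
February has 28 days (73 left).
March has 31 days (42 left).
April has 30 days (12 left).
12 days into May → 12 May 2051.

12 May 2051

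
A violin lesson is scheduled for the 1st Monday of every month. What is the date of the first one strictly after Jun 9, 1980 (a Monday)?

Jun 1980 starts on a Sunday, so its 1st Monday is Jun 2, 1980 (1 day in).
That is not after Jun 9, 1980, so look at Jul 1980.
Jul 1980 starts on a Tuesday, so its 1st Monday is Jul 7, 1980 (6 days in).

Jul 7, 1980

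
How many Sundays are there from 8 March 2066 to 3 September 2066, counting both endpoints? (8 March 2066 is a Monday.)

25

8 March 2066 is a Monday; the first Sunday on or after it is 14 March 2066 (6 days later).
From 14 March 2066 to 3 September 2066: 17 + 30 + 31 + 30 + 31 + 31 + 3 = 173 days (rest of March, April, May, June, July, August, September).
173 ÷ 7 = 24 full weeks with remainder 5, so 24 more Sundays after the first → 25.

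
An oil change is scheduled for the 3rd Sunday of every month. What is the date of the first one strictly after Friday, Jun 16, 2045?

Jun 2045 starts on a Thursday; its first Sunday is the 4th, so the 3rd Sunday is the 18th — Jun 18, 2045.
Jun 18, 2045 is after Jun 16, 2045, so that is the next one.

Jun 18, 2045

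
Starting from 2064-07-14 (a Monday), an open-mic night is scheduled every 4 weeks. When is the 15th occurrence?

2065-08-10

The 15th occurrence is 14 intervals after the first: 14 × 28 = 392 days after 2064-07-14.
July has 31 days — 17 days to the end of July leaves 375.
August has 31 days (344 left).
September has 30 days (314 left).
October has 31 days (283 left).
November has 30 days (253 left).
December has 31 days (222 left).
January has 31 days (191 left).
February has 28 days (163 left).
March has 31 days (132 left).
April has 30 days (102 left).
May has 31 days (71 left).
June has 30 days (41 left).
July has 31 days (10 left).
10 days into August → 2065-08-10.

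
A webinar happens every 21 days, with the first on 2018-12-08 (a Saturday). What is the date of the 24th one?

2020-04-04

The 24th occurrence is 23 intervals after the first: 23 × 21 = 483 days after 2018-12-08.
December has 31 days — 23 days to the end of December leaves 460.
2019 has 365 days (95 left).
January has 31 days (64 left).
February has 29 days (35 left).
March has 31 days (4 left).
4 days into April → 2020-04-04.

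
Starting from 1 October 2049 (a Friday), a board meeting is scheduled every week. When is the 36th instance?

The 36th occurrence is 35 intervals after the first: 35 × 7 = 245 days after 1 October 2049.
October has 31 days — 30 days to the end of October leaves 215.
November has 30 days (185 left).
December has 31 days (154 left).
January has 31 days (123 left).
February has 28 days (95 left).
March has 31 days (64 left).
April has 30 days (34 left).
May has 31 days (3 left).
3 days into June → 3 June 2050.

3 June 2050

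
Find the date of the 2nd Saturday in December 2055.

The first Saturday of December 2055 is December 4.
The 2nd Saturday is 1 weeks later: 4 + 7 = 11.

2055-12-11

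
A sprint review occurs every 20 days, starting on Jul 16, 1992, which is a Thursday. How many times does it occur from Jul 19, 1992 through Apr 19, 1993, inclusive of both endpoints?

Occurrences land 20·i days after Jul 16, 1992 for i = 0, 1, 2, …
Jul 19, 1992 is 3 days after the start; 3 ÷ 20 = 0 remainder 3; since the remainder is 3, round up to i = 1. First occurrence in the window: #2 on Aug 5, 1992 (1×20 = 20 days in).
Apr 19, 1993 is 277 days after the start; 277 ÷ 20 = 13 remainder 17. Last occurrence in the window: #14 on Apr 2, 1993.
Occurrences #2 through #14: 13 in total.

13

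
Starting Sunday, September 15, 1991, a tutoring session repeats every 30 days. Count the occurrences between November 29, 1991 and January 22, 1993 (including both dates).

Occurrences land 30·i days after September 15, 1991 for i = 0, 1, 2, …
November 29, 1991 is 75 days after the start; 75 ÷ 30 = 2 remainder 15; since the remainder is 15, round up to i = 3. First occurrence in the window: #4 on December 14, 1991 (3×30 = 90 days in).
January 22, 1993 is 495 days after the start; 495 ÷ 30 = 16 remainder 15. Last occurrence in the window: #17 on January 7, 1993.
Occurrences #4 through #17: 14 in total.

14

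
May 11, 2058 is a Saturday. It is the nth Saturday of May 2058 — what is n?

2nd

Day 11 falls in week ⌈11/7⌉ of the month.
Days 1–7 hold the 1st Saturday, 8–14 the 2nd, 15–21 the 3rd, 22–28 the 4th, 29–31 the 5th.
11 is in the range for the 2nd.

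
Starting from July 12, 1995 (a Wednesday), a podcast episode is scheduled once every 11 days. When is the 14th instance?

December 2, 1995

The 14th occurrence is 13 intervals after the first: 13 × 11 = 143 days after July 12, 1995.
July has 31 days — 19 days to the end of July leaves 124.
August has 31 days (93 left).
September has 30 days (63 left).
October has 31 days (32 left).
November has 30 days (2 left).
2 days into December → December 2, 1995.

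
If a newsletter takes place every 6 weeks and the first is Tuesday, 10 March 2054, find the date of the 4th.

The 4th occurrence is 3 intervals after the first: 3 × 42 = 126 days after 10 March 2054.
March has 31 days — 21 days to the end of March leaves 105.
April has 30 days (75 left).
May has 31 days (44 left).
June has 30 days (14 left).
14 days into July → 14 July 2054.

14 July 2054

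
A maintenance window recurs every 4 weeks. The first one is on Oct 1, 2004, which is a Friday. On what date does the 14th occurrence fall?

The 14th occurrence is 13 intervals after the first: 13 × 28 = 364 days after Oct 1, 2004.
Oct has 31 days — 30 days to the end of Oct leaves 334.
Nov has 30 days (304 left).
Dec has 31 days (273 left).
Jan has 31 days (242 left).
Feb has 28 days (214 left).
Mar has 31 days (183 left).
Apr has 30 days (153 left).
May has 31 days (122 left).
Jun has 30 days (92 left).
Jul has 31 days (61 left).
Aug has 31 days (30 left).
30 days into Sep → Sep 30, 2005.

Sep 30, 2005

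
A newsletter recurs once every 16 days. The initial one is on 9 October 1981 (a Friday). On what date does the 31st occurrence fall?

The 31st occurrence is 30 intervals after the first: 30 × 16 = 480 days after 9 October 1981.
October has 31 days — 22 days to the end of October leaves 458.
From end of October to end of 1981 is 61 days (397 left).
1982 has 365 days (32 left).
January has 31 days (1 left).
1 day into February → 1 February 1983.

1 February 1983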